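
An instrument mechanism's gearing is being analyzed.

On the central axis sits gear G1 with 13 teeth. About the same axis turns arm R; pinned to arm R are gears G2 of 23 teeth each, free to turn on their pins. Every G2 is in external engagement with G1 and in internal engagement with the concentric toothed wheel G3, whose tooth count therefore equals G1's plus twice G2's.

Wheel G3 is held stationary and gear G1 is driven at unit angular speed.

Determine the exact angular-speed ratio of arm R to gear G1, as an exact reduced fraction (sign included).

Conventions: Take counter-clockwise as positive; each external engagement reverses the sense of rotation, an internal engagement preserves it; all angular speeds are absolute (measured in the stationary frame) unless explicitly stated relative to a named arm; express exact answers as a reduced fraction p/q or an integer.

13/72

recognized (axles ride arm R): planetary set, 13/23/59 teeth
ring teeth: 13 + 2·23 = 59
13(ω_sun−ω_arm) = −59(ω_ring−ω_arm),  ω_ring = 0, ω_sun = 1
13(1−ω_arm) = −59(0−ω_arm)  ⇒  72·ω_arm = 13  ⇒  ω_arm = 13/72
ω_out/ω_in = 13/72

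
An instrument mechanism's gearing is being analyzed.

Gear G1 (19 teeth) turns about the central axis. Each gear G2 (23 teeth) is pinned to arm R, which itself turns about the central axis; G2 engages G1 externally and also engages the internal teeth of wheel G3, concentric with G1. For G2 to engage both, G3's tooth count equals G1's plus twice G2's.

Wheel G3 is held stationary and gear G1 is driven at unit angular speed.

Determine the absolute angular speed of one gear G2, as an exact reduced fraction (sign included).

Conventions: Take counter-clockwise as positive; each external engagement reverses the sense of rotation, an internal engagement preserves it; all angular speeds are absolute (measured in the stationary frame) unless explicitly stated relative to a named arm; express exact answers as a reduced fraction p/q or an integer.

-19/46

planetary set (19T centre, 23T on arm, 65T internal) — Willis relation
ring teeth: 19 + 2·23 = 65
19(ω_sun−ω_arm) = −65(ω_ring−ω_arm),  ω_ring = 0, ω_sun = 1
19(1−ω_arm) = −65(0−ω_arm)  ⇒  84·ω_arm = 19  ⇒  ω_arm = 19/84
sun–planet mesh: 19·(1−19/84) = −23·(ω_p−ω_arm)  ⇒  ω_p−ω_arm = -1235/1932
ω_p = 19/84 − 1235/1932 = -19/46
exact speed ratio = -19/46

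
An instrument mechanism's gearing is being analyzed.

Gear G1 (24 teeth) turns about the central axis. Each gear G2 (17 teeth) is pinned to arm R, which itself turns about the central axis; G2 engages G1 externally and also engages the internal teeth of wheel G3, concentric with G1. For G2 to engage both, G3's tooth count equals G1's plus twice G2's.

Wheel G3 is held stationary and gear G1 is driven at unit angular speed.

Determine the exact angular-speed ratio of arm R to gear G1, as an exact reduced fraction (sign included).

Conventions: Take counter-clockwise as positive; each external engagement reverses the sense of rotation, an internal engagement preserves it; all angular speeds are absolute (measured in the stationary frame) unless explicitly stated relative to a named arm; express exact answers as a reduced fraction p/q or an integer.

recognized (axles ride arm R): planetary set, 24/17/58 teeth
ring teeth: 24 + 2·17 = 58
24(ω_sun−ω_arm) = −58(ω_ring−ω_arm),  ω_ring = 0, ω_sun = 1
24(1−ω_arm) = −58(0−ω_arm)  ⇒  82·ω_arm = 24  ⇒  ω_arm = 12/41
ω_out/ω_in = 12/41

12/41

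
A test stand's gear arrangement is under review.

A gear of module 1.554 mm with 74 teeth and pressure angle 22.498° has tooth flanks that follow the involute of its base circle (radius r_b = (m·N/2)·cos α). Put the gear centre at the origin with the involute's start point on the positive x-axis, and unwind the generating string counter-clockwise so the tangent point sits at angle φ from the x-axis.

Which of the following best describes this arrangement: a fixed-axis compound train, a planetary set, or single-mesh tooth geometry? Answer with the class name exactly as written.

single-mesh tooth geometry

recognized (one wheel, involute flank): single-mesh tooth geometry, m = 1.554, N = 74
classification: single-mesh tooth geometry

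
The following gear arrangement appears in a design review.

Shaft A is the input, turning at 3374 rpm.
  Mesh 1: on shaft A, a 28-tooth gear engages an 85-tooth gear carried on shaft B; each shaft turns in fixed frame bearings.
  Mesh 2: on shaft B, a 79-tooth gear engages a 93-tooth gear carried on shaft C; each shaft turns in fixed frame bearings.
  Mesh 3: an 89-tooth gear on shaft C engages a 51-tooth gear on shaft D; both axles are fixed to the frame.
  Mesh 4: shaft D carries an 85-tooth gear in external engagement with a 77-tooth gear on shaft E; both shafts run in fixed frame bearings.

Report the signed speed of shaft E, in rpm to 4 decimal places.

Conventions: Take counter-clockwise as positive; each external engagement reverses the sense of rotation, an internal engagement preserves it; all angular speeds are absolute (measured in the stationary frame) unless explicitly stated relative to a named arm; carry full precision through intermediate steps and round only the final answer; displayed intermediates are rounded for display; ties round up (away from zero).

4-mesh fixed-axis compound train (all bearings frame-fixed)
mesh 1 [28T→85T]: ω = 3374.0000×28/85 = 1111.4353 rpm, sense flips to −
mesh 2 [79T→93T]: ω = 1111.4353×79/93 = 944.1225 rpm, sense flips to +
mesh 3 [89T→51T]: ω = 944.1225×89/51 = 1647.5862 rpm, sense flips to −
mesh 4 [85T→77T]: ω = 1647.5862×85/77 = 1818.7640 rpm, sense flips to +
signed output speed = +1818.7640 rpm

+1818.7640 rpm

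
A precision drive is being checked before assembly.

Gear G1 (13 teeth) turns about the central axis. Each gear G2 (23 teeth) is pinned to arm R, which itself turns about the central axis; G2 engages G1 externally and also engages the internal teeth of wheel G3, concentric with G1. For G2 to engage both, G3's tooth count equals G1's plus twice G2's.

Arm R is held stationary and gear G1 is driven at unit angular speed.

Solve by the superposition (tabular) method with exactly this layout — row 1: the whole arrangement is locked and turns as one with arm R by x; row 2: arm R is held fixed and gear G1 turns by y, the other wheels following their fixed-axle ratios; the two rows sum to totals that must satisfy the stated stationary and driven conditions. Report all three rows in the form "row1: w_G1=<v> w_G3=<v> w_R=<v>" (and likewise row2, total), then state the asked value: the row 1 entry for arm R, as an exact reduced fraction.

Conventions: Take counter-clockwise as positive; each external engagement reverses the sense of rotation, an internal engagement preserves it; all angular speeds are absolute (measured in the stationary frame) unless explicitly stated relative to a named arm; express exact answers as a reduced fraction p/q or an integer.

recognized (axles ride arm R): planetary set, 13/23/59 teeth
row 1 — lock + rotate with arm: ω_sun = ω_ring = ω_arm = x
superposition row 2 [arm held]: sun y, ring −(13/59)·y, arm 0
boundary: total ω_arm = x = 0 and total ω_sun = x + y = 1  ⇒  y = 1, x = 0
row 2 ring = −(13/59)·1 = -13/59
totals (row 1 + row 2): sun 0 + 1 = 1, ring 0 + (-13/59) = -13/59, arm 0 + 0 = 0
asked cell (row1, arm) = 0

row1: w_G1=0 w_G3=0 w_R=0
row2: w_G1=1 w_G3=-13/59 w_R=0
total: w_G1=1 w_G3=-13/59 w_R=0
asked value: 0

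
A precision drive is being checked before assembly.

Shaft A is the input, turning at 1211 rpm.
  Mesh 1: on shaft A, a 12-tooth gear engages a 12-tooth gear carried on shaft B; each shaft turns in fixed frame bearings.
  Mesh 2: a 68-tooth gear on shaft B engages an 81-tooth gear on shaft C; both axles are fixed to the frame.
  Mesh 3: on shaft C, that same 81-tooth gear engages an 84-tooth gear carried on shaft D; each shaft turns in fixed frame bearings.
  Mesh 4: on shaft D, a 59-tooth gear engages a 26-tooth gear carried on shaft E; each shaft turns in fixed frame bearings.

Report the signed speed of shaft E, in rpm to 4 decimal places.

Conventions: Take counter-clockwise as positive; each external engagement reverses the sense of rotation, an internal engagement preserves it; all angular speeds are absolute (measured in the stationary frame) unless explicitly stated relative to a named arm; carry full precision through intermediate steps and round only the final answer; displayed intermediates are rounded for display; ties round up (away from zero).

topology: fixed-axis compound train — 4 meshes, A→E
mesh 1 [12T→12T]: ω = 1211.0000×12/12 = 1211.0000 rpm, sense flips to −
mesh 2 [68T→81T]: ω = 1211.0000×68/81 = 1016.6420 rpm, sense flips to +
mesh 3 [81T→84T]: ω = 1016.6420×81/84 = 980.3333 rpm, sense flips to −
mesh 4 [59T→26T]: ω = 980.3333×59/26 = 2224.6026 rpm, sense flips to +
signed output speed = +2224.6026 rpm

+2224.6026 rpm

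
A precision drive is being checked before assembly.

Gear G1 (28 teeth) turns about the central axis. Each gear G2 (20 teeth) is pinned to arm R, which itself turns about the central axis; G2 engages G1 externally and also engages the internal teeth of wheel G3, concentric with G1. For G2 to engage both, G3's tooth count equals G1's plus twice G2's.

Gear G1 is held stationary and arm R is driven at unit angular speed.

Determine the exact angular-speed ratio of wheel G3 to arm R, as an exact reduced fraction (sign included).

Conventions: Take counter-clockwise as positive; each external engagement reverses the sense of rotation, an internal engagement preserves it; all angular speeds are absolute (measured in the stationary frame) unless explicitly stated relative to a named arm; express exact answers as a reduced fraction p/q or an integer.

24/17

planetary set (28T centre, 20T on arm, 68T internal) — Willis relation
ring teeth: 28 + 2·20 = 68
28(ω_sun−ω_arm) = −68(ω_ring−ω_arm),  ω_sun = 0, ω_arm = 1
ω_ring = 1 − (28/68)(0−1) = 24/17
ω_out/ω_in = 24/17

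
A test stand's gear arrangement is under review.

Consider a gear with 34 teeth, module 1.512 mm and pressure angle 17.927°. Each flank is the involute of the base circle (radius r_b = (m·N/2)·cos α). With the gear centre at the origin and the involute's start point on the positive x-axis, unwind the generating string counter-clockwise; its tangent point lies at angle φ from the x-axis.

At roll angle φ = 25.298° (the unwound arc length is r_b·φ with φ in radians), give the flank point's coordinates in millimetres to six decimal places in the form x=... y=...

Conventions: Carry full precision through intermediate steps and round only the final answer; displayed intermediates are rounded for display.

x=26.724999 y=0.688122

class = single-mesh tooth geometry [base-circle involute, m = 1.512, 34T]
pitch radius r_p = m·N/2 = 1.512·34/2 = 25.704000
base radius r_b = r_p·cos α = 25.704000·cos 17.927° = 24.456057
roll angle φ = 25.298° = 0.44153339 rad
x = r_b·(cos φ + φ·sin φ) = 26.724999
y = r_b·(sin φ − φ·cos φ) = 0.688122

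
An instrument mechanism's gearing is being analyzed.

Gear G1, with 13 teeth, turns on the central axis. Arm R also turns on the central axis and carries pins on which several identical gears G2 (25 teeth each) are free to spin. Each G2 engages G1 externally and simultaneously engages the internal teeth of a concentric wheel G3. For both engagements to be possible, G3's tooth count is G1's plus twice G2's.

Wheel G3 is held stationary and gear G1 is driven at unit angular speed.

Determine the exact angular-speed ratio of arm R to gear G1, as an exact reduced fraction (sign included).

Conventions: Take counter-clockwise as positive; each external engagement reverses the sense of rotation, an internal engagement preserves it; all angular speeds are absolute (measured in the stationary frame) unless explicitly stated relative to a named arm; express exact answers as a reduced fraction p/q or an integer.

class = planetary set [G3 = 13+2·25 = 63; Willis about the carrier]
ring teeth: 13 + 2·25 = 63
13(ω_sun−ω_arm) = −63(ω_ring−ω_arm),  ω_ring = 0, ω_sun = 1
13(1−ω_arm) = −63(0−ω_arm)  ⇒  76·ω_arm = 13  ⇒  ω_arm = 13/76
ω_out/ω_in = 13/76

13/76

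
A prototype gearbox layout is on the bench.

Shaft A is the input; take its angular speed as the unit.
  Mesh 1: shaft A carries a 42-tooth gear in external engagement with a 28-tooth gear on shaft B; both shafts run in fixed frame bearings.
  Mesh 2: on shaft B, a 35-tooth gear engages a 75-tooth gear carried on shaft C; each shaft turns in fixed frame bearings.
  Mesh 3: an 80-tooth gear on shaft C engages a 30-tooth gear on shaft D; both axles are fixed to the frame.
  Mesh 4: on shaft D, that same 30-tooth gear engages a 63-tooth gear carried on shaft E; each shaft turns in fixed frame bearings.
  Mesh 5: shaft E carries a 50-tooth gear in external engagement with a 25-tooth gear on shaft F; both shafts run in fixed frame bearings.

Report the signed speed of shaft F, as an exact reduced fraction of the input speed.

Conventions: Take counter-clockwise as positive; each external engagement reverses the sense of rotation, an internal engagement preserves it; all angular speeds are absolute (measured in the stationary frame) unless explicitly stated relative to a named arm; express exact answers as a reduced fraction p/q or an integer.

5-mesh fixed-axis compound train (all bearings frame-fixed)
mesh 1 [42T→28T]: |ω|/ω_in = 1×42/28 = 3/2, sense flips to −
mesh 2 [35T→75T]: |ω|/ω_in = (3/2)×35/75 = 7/10, sense flips to +
mesh 3 [80T→30T]: |ω|/ω_in = (7/10)×80/30 = 28/15, sense flips to −
mesh 4 [30T→63T]: |ω|/ω_in = (28/15)×30/63 = 8/9, sense flips to +
mesh 5 [50T→25T]: |ω|/ω_in = (8/9)×50/25 = 16/9, sense flips to −
signed output speed (× input speed) = -16/9

-16/9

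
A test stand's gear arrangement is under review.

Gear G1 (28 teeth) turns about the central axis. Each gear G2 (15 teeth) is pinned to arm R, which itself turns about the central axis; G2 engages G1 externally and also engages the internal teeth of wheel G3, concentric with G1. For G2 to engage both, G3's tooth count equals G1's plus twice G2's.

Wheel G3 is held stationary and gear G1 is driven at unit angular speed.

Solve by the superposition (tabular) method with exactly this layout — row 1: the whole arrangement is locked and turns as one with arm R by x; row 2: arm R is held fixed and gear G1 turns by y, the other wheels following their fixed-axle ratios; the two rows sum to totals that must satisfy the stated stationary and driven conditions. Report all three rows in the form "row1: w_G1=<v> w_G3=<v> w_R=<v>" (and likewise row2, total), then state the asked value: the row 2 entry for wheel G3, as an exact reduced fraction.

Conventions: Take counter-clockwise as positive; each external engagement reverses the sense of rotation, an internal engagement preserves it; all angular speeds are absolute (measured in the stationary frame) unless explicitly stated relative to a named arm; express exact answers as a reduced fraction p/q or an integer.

topology: planetary set — G1 28T / G2 15T / G3 58T, arm = carrier (Willis)
row 1 — lock + rotate with arm: ω_sun = ω_ring = ω_arm = x
row 2 — arm fixed, fixed-axis ratios: sun y, ring −(28/58)·y, arm 0
boundary: total ω_ring = x − (28/58)·y = 0 and total ω_sun = x + y = 1  ⇒  y = 29/43, x = 14/43
row 2 ring = −(28/58)·29/43 = -14/43
totals (row 1 + row 2): sun 14/43 + 29/43 = 1, ring 14/43 + (-14/43) = 0, arm 14/43 + 0 = 14/43
asked cell (row2, ring) = -14/43

row1: w_G1=14/43 w_G3=14/43 w_R=14/43
row2: w_G1=29/43 w_G3=-14/43 w_R=0
total: w_G1=1 w_G3=0 w_R=14/43
asked value: -14/43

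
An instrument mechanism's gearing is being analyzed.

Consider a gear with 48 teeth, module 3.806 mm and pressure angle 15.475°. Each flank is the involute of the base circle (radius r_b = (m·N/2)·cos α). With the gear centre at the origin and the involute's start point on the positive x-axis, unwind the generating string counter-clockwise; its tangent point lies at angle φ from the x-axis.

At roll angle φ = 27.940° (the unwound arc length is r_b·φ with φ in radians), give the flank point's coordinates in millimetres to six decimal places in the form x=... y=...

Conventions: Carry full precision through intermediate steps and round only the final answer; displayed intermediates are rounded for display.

recognized (one wheel, involute flank): single-mesh tooth geometry, m = 3.806, N = 48
pitch radius r_p = m·N/2 = 3.806·48/2 = 91.344000
base radius r_b = r_p·cos α = 91.344000·cos 15.475° = 88.032503
roll angle φ = 27.940° = 0.48764499 rad
x = r_b·(cos φ + φ·sin φ) = 97.885381
y = r_b·(sin φ − φ·cos φ) = 3.322541

x=97.885381 y=3.322541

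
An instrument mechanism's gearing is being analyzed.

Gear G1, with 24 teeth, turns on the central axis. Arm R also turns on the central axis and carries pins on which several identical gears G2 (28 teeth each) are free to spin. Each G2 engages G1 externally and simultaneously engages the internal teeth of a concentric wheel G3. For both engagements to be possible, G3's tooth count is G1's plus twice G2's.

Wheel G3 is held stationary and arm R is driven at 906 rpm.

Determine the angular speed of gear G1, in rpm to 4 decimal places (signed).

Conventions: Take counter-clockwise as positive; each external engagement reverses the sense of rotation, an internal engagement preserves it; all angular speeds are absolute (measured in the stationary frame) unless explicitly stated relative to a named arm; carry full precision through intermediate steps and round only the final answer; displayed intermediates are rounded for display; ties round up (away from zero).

+3926.0000 rpm

recognized (axles ride arm R): planetary set, 24/28/80 teeth
normalise by the input: solve with ω_arm = 1, then scale by 906 rpm
ring teeth: 24 + 2·28 = 80
24(ω_sun−ω_arm) = −80(ω_ring−ω_arm),  ω_ring = 0, ω_arm = 1
ω_sun = 1 − (80/24)(0−1) = 13/3
scale: ω_sun = 13/3 × 906 rpm = +3926.0000 rpm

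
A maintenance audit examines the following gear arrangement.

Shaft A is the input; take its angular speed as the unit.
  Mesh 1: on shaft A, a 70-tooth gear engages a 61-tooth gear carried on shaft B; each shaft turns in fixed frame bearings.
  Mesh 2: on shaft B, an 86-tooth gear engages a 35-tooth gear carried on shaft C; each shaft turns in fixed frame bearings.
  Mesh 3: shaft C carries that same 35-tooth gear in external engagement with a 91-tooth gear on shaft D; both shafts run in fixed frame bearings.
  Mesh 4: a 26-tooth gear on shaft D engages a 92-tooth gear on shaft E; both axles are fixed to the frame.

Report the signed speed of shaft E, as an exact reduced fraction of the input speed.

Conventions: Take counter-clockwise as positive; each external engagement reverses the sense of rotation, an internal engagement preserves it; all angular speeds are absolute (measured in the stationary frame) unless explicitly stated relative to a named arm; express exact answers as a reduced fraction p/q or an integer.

430/1403

4-mesh fixed-axis compound train (all bearings frame-fixed)
mesh 1 [70T→61T]: |ω|/ω_in = 1×70/61 = 70/61, sense flips to −
mesh 2 [86T→35T]: |ω|/ω_in = (70/61)×86/35 = 172/61, sense flips to +
mesh 3 [35T→91T]: |ω|/ω_in = (172/61)×35/91 = 860/793, sense flips to −
mesh 4 [26T→92T]: |ω|/ω_in = (860/793)×26/92 = 430/1403, sense flips to +
signed output speed (× input speed) = 430/1403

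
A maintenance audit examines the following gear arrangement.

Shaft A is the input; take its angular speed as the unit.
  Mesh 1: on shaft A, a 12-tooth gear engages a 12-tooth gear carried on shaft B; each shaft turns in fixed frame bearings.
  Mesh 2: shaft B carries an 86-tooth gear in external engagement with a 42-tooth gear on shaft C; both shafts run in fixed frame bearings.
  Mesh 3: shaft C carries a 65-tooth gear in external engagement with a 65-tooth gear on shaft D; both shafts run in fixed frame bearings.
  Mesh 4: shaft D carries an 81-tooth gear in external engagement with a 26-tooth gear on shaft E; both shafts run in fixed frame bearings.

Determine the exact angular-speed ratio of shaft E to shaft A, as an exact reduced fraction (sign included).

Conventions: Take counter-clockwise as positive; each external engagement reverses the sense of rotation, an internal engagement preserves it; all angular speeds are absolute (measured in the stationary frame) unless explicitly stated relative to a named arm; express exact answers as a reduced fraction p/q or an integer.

1161/182

class = fixed-axis compound train [4 meshes; 4 ratios multiply, 4 sense flips]
mesh 1 [12T→12T]: running ratio 1, sense −
mesh 2 [86T→42T]: running ratio 43/21, sense +
mesh 3 [65T→65T]: running ratio 43/21, sense −
mesh 4 [81T→26T]: running ratio 1161/182, sense +
ω_out/ω_in = 1161/182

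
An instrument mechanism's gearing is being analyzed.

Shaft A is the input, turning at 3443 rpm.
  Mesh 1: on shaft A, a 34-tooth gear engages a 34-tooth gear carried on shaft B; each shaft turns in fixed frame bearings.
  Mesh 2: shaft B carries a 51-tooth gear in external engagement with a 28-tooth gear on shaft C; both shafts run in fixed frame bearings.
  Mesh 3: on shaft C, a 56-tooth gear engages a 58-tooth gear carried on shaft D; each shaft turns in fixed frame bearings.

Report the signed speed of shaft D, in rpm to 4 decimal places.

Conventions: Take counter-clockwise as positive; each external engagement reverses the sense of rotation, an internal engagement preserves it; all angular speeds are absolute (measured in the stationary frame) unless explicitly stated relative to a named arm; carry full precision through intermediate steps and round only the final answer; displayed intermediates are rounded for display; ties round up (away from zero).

recognized (4 fixed axles, 3 meshes): fixed-axis compound train
mesh 1 [34T→34T]: ω = 3443.0000×34/34 = 3443.0000 rpm, sense flips to −
mesh 2 [51T→28T]: ω = 3443.0000×51/28 = 6271.1786 rpm, sense flips to +
mesh 3 [56T→58T]: ω = 6271.1786×56/58 = 6054.9310 rpm, sense flips to −
signed output speed = -6054.9310 rpm

-6054.9310 rpm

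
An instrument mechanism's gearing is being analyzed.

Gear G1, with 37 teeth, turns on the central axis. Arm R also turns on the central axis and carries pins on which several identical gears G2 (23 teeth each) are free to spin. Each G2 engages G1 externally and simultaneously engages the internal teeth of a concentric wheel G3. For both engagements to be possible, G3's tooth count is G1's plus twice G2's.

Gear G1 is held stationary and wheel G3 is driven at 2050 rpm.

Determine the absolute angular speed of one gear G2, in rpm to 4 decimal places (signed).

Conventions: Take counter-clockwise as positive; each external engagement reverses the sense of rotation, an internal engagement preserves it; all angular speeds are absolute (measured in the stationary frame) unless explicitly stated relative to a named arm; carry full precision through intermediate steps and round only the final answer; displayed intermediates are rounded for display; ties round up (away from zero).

+3698.9130 rpm

class = planetary set [G3 = 37+2·23 = 83; Willis about the carrier]
normalise by the input: solve with ω_ring = 1, then scale by 2050 rpm
ring teeth: 37 + 2·23 = 83
37(ω_sun−ω_arm) = −83(ω_ring−ω_arm),  ω_sun = 0, ω_ring = 1
37(0−ω_arm) = −83(1−ω_arm)  ⇒  120·ω_arm = 83  ⇒  ω_arm = 83/120
sun–planet mesh: 37·(0−83/120) = −23·(ω_p−ω_arm)  ⇒  ω_p−ω_arm = 3071/2760
ω_p = 83/120 + 3071/2760 = 83/46
scale: ω_p = 83/46 × 2050 rpm = +3698.9130 rpm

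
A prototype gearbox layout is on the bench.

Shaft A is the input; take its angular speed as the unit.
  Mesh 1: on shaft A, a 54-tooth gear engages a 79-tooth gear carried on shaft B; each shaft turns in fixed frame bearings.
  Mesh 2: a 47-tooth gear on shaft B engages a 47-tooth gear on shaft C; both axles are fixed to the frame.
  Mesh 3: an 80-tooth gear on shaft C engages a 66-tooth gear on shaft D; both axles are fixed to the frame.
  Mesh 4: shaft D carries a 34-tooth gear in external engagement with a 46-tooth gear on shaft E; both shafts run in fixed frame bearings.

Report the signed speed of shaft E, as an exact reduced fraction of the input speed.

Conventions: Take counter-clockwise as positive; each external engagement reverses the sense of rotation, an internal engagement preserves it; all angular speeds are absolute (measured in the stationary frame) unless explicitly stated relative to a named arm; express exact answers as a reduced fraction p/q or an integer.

12240/19987

4-mesh fixed-axis compound train (all bearings frame-fixed)
mesh 1 [54T→79T]: |ω|/ω_in = 1×54/79 = 54/79, sense flips to −
mesh 2 [47T→47T]: |ω|/ω_in = (54/79)×47/47 = 54/79, sense flips to +
mesh 3 [80T→66T]: |ω|/ω_in = (54/79)×80/66 = 720/869, sense flips to −
mesh 4 [34T→46T]: |ω|/ω_in = (720/869)×34/46 = 12240/19987, sense flips to +
signed output speed (× input speed) = 12240/19987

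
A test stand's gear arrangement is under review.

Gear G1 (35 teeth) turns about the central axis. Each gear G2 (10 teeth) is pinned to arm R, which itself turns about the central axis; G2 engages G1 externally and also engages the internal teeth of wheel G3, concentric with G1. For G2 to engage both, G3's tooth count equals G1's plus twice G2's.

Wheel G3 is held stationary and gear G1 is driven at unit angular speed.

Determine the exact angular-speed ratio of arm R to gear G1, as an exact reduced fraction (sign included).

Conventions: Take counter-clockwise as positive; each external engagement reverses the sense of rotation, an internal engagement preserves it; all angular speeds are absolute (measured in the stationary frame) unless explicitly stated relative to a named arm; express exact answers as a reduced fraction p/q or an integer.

planetary set (35T centre, 10T on arm, 55T internal) — Willis relation
ring teeth: 35 + 2·10 = 55
35(ω_sun−ω_arm) = −55(ω_ring−ω_arm),  ω_ring = 0, ω_sun = 1
35(1−ω_arm) = −55(0−ω_arm)  ⇒  90·ω_arm = 35  ⇒  ω_arm = 7/18
ω_out/ω_in = 7/18

7/18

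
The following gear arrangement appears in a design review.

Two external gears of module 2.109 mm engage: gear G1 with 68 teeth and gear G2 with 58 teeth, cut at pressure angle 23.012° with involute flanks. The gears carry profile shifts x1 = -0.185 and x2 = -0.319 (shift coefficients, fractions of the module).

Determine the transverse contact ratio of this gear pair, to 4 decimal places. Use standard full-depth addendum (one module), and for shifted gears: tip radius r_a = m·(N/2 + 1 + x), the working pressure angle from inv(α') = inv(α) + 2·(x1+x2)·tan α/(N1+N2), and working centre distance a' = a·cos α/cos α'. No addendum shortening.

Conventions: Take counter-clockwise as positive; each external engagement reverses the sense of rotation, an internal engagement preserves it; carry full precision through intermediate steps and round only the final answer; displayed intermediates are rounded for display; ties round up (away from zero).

1.7152

recognized (one external pair, fixed centres): single-mesh tooth geometry, m = 2.109, N1 = 68, N2 = 58
base radii: r_b1 = 65.999852, r_b2 = 56.293991
tip radii: r_a1 = 73.424835, r_a2 = 62.597229
inv(α') = inv(23.012°) + 2·(-0.185-0.319)·tan α/(68+58) = 0.01968907  ⇒  α' = 21.87115°
a' = a·cos α / cos α' = 132.8670·cos 23.012°/cos 21.87115° = 131.778760
action lengths: √(r_a1²−r_b1²) = 32.174928, √(r_a2²−r_b2²) = 27.375165
base pitch p_b = π·m·cos α = 6.098372
CR = (32.174928 + 27.375165 − 131.778760·sin 21.87115°)/6.098372 = 1.715178
contact ratio ≈ 1.7152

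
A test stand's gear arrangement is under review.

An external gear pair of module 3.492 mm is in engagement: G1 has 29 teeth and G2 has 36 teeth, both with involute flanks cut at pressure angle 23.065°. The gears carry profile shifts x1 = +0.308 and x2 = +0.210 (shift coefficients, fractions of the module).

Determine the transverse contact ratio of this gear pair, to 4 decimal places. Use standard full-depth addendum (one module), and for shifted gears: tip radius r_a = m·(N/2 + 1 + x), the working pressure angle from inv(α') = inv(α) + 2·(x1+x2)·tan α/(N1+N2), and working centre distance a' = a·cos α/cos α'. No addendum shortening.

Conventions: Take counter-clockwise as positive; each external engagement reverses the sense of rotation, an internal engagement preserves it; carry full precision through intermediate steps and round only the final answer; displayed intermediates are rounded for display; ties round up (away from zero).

1.4738

topology: single-mesh involute geometry — m = 3.492, 29T/36T pair
base radii: r_b1 = 46.586368, r_b2 = 57.831354
tip radii: r_a1 = 55.201536, r_a2 = 67.081320
inv(α') = inv(23.065°) + 2·(+0.308+0.210)·tan α/(29+36) = 0.03004097  ⇒  α' = 25.01728°
a' = a·cos α / cos α' = 113.4900·cos 23.065°/cos 25.01728° = 115.228416
action lengths: √(r_a1²−r_b1²) = 29.612833, √(r_a2²−r_b2²) = 33.991735
base pitch p_b = π·m·cos α = 10.093475
CR = (29.612833 + 33.991735 − 115.228416·sin 25.01728°)/10.093475 = 1.473768
contact ratio ≈ 1.4738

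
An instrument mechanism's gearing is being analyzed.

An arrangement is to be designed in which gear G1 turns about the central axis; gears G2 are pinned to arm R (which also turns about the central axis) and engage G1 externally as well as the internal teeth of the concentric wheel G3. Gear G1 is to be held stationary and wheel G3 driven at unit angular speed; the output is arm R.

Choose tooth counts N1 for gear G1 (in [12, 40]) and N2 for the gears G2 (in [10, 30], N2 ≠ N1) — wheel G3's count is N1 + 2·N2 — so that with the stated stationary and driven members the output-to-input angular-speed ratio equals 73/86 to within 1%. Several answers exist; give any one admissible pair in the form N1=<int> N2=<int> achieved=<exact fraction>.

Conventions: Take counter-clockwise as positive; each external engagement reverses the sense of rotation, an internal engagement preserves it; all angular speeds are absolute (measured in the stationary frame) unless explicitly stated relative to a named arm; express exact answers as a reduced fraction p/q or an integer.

N1=13 N2=30 achieved=73/86

design class (target 73/86): planetary set
Willis with ω_sun = 0: ω_arm/ω_ring = N3/(N1+N3); set equal to 73/86  ⇒  N3/N1 = (73/86)/(1 − 73/86) = 73/13
N3 = N1 + 2·N2  ⇒  N2/N1 = (N3/N1 − 1)/2 = (73/13 − 1)/2 = 30/13
smallest multiple with N1 ≥ 12 and N2 ≥ 10: k = 1  ⇒  N1 = 1·13 = 13, N2 = 1·30 = 30 (N1 ≤ 40, N2 ≤ 30, N2 ≠ N1 ✓), N3 = 13 + 2·30 = 73
check: N3/(N1+N3) with N1 = 13, N3 = 73 gives 73/86; |achieved − target| = 0 ≤ 73/8600 ✓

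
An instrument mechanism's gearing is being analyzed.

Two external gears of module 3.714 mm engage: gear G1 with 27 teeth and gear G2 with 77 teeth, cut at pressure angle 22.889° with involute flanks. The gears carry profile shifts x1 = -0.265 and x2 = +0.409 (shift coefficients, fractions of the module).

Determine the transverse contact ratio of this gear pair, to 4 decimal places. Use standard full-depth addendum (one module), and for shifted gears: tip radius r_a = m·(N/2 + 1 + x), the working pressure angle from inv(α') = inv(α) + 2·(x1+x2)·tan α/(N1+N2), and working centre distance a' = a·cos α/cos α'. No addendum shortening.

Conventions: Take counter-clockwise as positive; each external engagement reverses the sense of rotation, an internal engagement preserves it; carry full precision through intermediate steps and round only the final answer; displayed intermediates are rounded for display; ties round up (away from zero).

single-mesh involute tooth geometry (27T engaging 77T at module 3.714)
base radii: r_b1 = 46.191060, r_b2 = 131.730060
tip radii: r_a1 = 52.868790, r_a2 = 148.222026
inv(α') = inv(22.889°) + 2·(-0.265+0.409)·tan α/(27+77) = 0.02387104  ⇒  α' = 23.25813°
a' = a·cos α / cos α' = 193.1280·cos 22.889°/cos 23.25813° = 193.658756
action lengths: √(r_a1²−r_b1²) = 25.719544, √(r_a2²−r_b2²) = 67.948218
base pitch p_b = π·m·cos α = 10.749148
CR = (25.719544 + 67.948218 − 193.658756·sin 23.25813°)/10.749148 = 1.599841
contact ratio ≈ 1.5998

1.5998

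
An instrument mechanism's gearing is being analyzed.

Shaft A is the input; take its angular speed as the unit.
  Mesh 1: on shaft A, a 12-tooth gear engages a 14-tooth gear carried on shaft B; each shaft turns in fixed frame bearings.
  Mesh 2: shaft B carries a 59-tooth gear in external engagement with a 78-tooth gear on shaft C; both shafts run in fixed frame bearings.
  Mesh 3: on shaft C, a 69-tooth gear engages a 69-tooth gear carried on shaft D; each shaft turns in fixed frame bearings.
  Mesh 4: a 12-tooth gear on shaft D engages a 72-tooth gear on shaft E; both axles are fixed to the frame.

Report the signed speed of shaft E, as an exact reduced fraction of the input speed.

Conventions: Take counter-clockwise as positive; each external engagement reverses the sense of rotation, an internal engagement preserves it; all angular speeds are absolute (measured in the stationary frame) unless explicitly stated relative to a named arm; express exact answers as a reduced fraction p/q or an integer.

59/546

4-mesh fixed-axis compound train (all bearings frame-fixed)
mesh 1 [12T→14T]: |ω|/ω_in = 1×12/14 = 6/7, sense flips to −
mesh 2 [59T→78T]: |ω|/ω_in = (6/7)×59/78 = 59/91, sense flips to +
mesh 3 [69T→69T]: |ω|/ω_in = (59/91)×69/69 = 59/91, sense flips to −
mesh 4 [12T→72T]: |ω|/ω_in = (59/91)×12/72 = 59/546, sense flips to +
signed output speed (× input speed) = 59/546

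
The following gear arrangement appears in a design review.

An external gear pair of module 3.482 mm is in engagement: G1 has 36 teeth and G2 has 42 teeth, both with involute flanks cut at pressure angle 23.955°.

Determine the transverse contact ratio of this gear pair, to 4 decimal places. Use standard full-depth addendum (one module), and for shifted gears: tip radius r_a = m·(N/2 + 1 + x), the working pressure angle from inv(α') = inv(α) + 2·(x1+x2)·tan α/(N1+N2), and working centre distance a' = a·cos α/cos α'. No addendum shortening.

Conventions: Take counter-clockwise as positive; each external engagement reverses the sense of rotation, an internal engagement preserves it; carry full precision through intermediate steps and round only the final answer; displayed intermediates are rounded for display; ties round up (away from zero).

1.5431

single-mesh involute tooth geometry (36T engaging 42T at module 3.482)
base radii: r_b1 = 57.277379, r_b2 = 66.823609
tip radii: r_a1 = 66.158000, r_a2 = 76.604000
no profile shift: α' = α, a' = a
action lengths: √(r_a1²−r_b1²) = 33.108651, √(r_a2²−r_b2²) = 37.453679
base pitch p_b = π·m·cos α = 9.996789
CR = (33.108651 + 37.453679 − 135.798000·sin 23.95500°)/9.996789 = 1.543071
contact ratio ≈ 1.5431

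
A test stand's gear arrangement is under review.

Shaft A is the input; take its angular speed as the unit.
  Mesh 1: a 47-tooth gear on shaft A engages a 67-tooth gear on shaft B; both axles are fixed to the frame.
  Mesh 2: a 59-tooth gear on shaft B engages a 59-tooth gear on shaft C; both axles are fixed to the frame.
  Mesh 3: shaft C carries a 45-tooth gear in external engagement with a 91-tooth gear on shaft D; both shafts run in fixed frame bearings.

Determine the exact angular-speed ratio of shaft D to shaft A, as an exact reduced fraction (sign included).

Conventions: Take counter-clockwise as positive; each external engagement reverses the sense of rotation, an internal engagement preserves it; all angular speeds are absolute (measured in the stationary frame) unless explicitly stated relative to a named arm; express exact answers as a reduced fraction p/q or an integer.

-2115/6097

class = fixed-axis compound train [3 meshes; 3 ratios multiply, 3 sense flips]
mesh 1 [47T→67T]: running ratio 47/67, sense −
mesh 2 [59T→59T]: running ratio 47/67, sense +
mesh 3 [45T→91T]: running ratio 2115/6097, sense −
ω_out/ω_in = -2115/6097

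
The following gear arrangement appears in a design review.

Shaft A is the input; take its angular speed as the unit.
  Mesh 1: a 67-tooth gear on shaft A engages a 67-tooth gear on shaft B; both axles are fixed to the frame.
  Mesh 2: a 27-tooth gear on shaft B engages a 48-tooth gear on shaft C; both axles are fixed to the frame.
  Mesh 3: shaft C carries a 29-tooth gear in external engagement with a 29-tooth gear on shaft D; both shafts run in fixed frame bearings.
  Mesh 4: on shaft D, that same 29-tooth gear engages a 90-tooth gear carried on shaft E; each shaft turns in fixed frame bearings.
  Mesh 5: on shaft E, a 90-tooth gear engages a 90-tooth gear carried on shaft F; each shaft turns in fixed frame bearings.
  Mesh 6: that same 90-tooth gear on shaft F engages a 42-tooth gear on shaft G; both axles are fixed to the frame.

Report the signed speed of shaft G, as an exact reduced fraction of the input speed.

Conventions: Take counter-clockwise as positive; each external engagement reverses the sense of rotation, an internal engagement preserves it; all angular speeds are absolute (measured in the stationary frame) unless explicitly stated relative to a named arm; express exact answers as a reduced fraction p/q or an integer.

87/224

6-mesh fixed-axis compound train (all bearings frame-fixed)
mesh 1 [67T→67T]: |ω|/ω_in = 1×67/67 = 1, sense flips to −
mesh 2 [27T→48T]: |ω|/ω_in = 1×27/48 = 9/16, sense flips to +
mesh 3 [29T→29T]: |ω|/ω_in = (9/16)×29/29 = 9/16, sense flips to −
mesh 4 [29T→90T]: |ω|/ω_in = (9/16)×29/90 = 29/160, sense flips to +
mesh 5 [90T→90T]: |ω|/ω_in = (29/160)×90/90 = 29/160, sense flips to −
mesh 6 [90T→42T]: |ω|/ω_in = (29/160)×90/42 = 87/224, sense flips to +
signed output speed (× input speed) = 87/224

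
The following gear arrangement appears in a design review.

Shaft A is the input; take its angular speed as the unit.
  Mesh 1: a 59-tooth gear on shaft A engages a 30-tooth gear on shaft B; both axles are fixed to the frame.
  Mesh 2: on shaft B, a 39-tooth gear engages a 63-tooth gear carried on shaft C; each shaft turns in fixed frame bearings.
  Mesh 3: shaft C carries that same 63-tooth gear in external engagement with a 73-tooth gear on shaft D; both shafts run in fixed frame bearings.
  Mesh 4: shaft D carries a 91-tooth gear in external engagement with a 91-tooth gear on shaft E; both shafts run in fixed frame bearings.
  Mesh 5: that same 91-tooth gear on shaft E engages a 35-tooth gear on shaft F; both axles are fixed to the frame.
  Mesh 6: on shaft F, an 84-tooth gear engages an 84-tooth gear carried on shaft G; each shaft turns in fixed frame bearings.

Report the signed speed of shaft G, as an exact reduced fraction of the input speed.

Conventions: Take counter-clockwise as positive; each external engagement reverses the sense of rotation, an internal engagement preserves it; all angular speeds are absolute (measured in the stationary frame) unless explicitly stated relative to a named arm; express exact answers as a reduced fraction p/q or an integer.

6-mesh fixed-axis compound train (all bearings frame-fixed)
mesh 1 [59T→30T]: |ω|/ω_in = 1×59/30 = 59/30, sense flips to −
mesh 2 [39T→63T]: |ω|/ω_in = (59/30)×39/63 = 767/630, sense flips to +
mesh 3 [63T→73T]: |ω|/ω_in = (767/630)×63/73 = 767/730, sense flips to −
mesh 4 [91T→91T]: |ω|/ω_in = (767/730)×91/91 = 767/730, sense flips to +
mesh 5 [91T→35T]: |ω|/ω_in = (767/730)×91/35 = 9971/3650, sense flips to −
mesh 6 [84T→84T]: |ω|/ω_in = (9971/3650)×84/84 = 9971/3650, sense flips to +
signed output speed (× input speed) = 9971/3650

9971/3650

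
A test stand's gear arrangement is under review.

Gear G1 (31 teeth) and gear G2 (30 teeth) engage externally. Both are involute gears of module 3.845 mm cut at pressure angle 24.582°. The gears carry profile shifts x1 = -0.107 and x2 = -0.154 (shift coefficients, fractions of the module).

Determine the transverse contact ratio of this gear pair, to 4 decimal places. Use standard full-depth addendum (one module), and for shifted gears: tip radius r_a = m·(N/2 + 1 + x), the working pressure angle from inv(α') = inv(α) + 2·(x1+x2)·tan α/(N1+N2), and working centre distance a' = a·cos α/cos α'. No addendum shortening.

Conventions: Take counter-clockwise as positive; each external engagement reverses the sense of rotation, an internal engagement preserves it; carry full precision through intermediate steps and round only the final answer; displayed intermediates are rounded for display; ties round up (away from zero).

single-mesh involute tooth geometry (31T engaging 30T at module 3.845)
base radii: r_b1 = 54.195990, r_b2 = 52.447733
tip radii: r_a1 = 63.031085, r_a2 = 60.927870
inv(α') = inv(24.582°) + 2·(-0.107-0.154)·tan α/(31+30) = 0.02450433  ⇒  α' = 23.45272°
a' = a·cos α / cos α' = 117.2725·cos 24.582°/cos 23.45272° = 116.247026
action lengths: √(r_a1²−r_b1²) = 32.182484, √(r_a2²−r_b2²) = 31.007107
base pitch p_b = π·m·cos α = 10.984627
CR = (32.182484 + 31.007107 − 116.247026·sin 23.45272°)/10.984627 = 1.540716
contact ratio ≈ 1.5407

1.5407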